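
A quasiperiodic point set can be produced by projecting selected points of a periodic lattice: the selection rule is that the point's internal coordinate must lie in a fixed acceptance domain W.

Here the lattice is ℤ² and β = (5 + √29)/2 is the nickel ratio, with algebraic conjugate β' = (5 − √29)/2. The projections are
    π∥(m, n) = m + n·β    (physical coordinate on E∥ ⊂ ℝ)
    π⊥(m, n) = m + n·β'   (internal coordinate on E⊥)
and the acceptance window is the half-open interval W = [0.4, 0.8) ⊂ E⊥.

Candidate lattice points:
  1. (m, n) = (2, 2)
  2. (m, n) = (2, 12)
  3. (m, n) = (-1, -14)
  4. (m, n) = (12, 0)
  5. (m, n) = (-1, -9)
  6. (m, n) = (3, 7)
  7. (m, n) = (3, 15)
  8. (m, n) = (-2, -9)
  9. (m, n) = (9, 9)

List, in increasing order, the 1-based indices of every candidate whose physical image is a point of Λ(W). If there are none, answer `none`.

Compute β' = (5−√29)/2 = -0.1926, so π⊥(m,n) = m -0.1926·n.
#1 (2,2): internal coord 2 + (2)·β' = +1.6148; +1.6148 ∉ [0.4, 0.8) → out
#2 (2,12): internal coord 2 + (12)·β' = -0.3110; -0.3110 ∉ [0.4, 0.8) → out
#3 (-1,-14): internal coord -1 + (-14)·β' = +1.6962; +1.6962 ∉ [0.4, 0.8) → out
#4 (12,0): internal coord 12 + (0)·β' = +12.0000; +12.0000 ∉ [0.4, 0.8) → out
#5 (-1,-9): internal coord -1 + (-9)·β' = +0.7332; +0.7332 ∈ [0.4, 0.8) → IN Λ
#6 (3,7): internal coord 3 + (7)·β' = +1.6519; +1.6519 ∉ [0.4, 0.8) → out
#7 (3,15): internal coord 3 + (15)·β' = +0.1113; +0.1113 ∉ [0.4, 0.8) → out
#8 (-2,-9): internal coord -2 + (-9)·β' = -0.2668; -0.2668 ∉ [0.4, 0.8) → out
#9 (9,9): internal coord 9 + (9)·β' = +7.2668; +7.2668 ∉ [0.4, 0.8) → out

5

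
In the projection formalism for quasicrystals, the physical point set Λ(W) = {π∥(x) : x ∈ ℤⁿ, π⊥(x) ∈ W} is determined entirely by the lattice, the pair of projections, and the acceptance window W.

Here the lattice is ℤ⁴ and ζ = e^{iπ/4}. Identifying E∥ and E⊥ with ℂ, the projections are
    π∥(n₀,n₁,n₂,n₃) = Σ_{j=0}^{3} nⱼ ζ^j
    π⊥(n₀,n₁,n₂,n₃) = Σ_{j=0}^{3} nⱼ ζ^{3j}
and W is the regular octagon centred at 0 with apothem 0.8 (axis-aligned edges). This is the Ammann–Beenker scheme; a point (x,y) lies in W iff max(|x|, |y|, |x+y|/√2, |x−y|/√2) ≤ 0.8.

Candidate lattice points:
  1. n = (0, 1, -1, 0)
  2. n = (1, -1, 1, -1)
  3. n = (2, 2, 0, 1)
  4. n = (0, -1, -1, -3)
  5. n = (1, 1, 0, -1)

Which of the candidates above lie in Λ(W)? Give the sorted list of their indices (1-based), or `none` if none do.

Internal map: ζ^{3j} for j=0..3 gives (1,0), (−√2/2,√2/2), (0,−1), (√2/2,√2/2).
#1 (0, 1, -1, 0): internal (-0.707107, 1.707107); octagon support 1.707107 vs apothem 0.8 → ∉ W
#2 (1, -1, 1, -1): internal (1.000000, -2.414214); octagon support 2.414214 vs apothem 0.8 → ∉ W
#3 (2, 2, 0, 1): internal (1.292893, 2.121320); octagon support 2.414214 vs apothem 0.8 → ∉ W
#4 (0, -1, -1, -3): internal (-1.414214, -1.828427); octagon support 2.292893 vs apothem 0.8 → ∉ W
#5 (1, 1, 0, -1): internal (-0.414214, 0.000000); octagon support 0.414214 vs apothem 0.8 → ∈ W

5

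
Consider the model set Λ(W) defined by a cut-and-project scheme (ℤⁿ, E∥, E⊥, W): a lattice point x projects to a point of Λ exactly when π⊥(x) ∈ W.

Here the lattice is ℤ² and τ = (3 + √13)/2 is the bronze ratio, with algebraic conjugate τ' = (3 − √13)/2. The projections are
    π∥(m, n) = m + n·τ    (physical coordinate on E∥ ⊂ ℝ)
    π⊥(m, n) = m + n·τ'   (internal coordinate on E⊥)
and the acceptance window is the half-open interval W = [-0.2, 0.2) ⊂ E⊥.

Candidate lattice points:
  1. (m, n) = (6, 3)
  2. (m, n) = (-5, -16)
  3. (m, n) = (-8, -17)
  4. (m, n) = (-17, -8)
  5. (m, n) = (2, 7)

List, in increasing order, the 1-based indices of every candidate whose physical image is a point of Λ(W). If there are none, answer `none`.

2, 5

Numerically τ ≈ 3.30278 and τ' = −1/τ ≈ -0.30278.
#1 (6,3): internal coord 6 + (3)·τ' = +5.09167; +5.09167 ∉ [-0.2, 0.2) → out
#2 (-5,-16): internal coord -5 + (-16)·τ' = -0.15559; -0.15559 ∈ [-0.2, 0.2) → IN Λ
#3 (-8,-17): internal coord -8 + (-17)·τ' = -2.85281; -2.85281 ∉ [-0.2, 0.2) → out
#4 (-17,-8): internal coord -17 + (-8)·τ' = -14.57779; -14.57779 ∉ [-0.2, 0.2) → out
#5 (2,7): internal coord 2 + (7)·τ' = -0.11943; -0.11943 ∈ [-0.2, 0.2) → IN Λ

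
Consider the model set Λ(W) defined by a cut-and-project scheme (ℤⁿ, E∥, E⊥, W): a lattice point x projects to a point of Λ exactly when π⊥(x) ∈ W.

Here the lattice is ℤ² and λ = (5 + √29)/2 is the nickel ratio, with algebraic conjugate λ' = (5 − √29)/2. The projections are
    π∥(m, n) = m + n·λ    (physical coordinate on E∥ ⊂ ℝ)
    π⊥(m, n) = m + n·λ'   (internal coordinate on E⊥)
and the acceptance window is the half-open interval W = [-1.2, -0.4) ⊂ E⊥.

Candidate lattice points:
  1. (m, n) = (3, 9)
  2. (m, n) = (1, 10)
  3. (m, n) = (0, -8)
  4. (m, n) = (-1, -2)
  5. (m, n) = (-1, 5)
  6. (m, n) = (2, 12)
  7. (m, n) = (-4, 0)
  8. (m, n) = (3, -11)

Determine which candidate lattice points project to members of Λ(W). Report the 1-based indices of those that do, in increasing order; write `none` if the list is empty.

2, 4

Compute λ' = (5−√29)/2 = -0.19258, so π⊥(m,n) = m -0.19258·n.
#1 (3,9): internal coord 3 + (9)·λ' = +1.26676; +1.26676 ∉ [-1.2, -0.4) → out
#2 (1,10): internal coord 1 + (10)·λ' = -0.92582; -0.92582 ∈ [-1.2, -0.4) → IN Λ
#3 (0,-8): internal coord 0 + (-8)·λ' = +1.54066; +1.54066 ∉ [-1.2, -0.4) → out
#4 (-1,-2): internal coord -1 + (-2)·λ' = -0.61484; -0.61484 ∈ [-1.2, -0.4) → IN Λ
#5 (-1,5): internal coord -1 + (5)·λ' = -1.96291; -1.96291 ∉ [-1.2, -0.4) → out
#6 (2,12): internal coord 2 + (12)·λ' = -0.31099; -0.31099 ∉ [-1.2, -0.4) → out
#7 (-4,0): internal coord -4 + (0)·λ' = -4.00000; -4.00000 ∉ [-1.2, -0.4) → out
#8 (3,-11): internal coord 3 + (-11)·λ' = +5.11841; +5.11841 ∉ [-1.2, -0.4) → out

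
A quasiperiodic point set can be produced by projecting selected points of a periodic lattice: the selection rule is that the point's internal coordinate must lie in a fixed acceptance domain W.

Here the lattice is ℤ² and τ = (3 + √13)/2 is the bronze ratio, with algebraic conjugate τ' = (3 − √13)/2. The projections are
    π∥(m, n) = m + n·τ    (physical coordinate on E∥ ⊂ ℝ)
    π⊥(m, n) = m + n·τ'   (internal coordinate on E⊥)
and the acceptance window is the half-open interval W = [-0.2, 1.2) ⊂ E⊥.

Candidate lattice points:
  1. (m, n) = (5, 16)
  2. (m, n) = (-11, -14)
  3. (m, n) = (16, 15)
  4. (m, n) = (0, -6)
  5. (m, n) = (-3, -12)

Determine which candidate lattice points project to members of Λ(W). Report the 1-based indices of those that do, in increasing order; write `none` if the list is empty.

τ' = (3−√13)/2 ≈ -0.302776.
candidate 1: (m,n)=(5,16) → π∥ = 5+16·τ ≈ 57.844410, π⊥ = 5+16·τ' ≈ 0.155590 ∈ [-0.2, 1.2) ⇒ IN Λ
candidate 2: (m,n)=(-11,-14) → π∥ = -11-14·τ ≈ -57.238859, π⊥ = -11-14·τ' ≈ -6.761141 ∉ [-0.2, 1.2) ⇒ out
candidate 3: (m,n)=(16,15) → π∥ = 16+15·τ ≈ 65.541635, π⊥ = 16+15·τ' ≈ 11.458365 ∉ [-0.2, 1.2) ⇒ out
candidate 4: (m,n)=(0,-6) → π∥ = 0-6·τ ≈ -19.816654, π⊥ = 0-6·τ' ≈ 1.816654 ∉ [-0.2, 1.2) ⇒ out
candidate 5: (m,n)=(-3,-12) → π∥ = -3-12·τ ≈ -42.633308, π⊥ = -3-12·τ' ≈ 0.633308 ∈ [-0.2, 1.2) ⇒ IN Λ

1, 5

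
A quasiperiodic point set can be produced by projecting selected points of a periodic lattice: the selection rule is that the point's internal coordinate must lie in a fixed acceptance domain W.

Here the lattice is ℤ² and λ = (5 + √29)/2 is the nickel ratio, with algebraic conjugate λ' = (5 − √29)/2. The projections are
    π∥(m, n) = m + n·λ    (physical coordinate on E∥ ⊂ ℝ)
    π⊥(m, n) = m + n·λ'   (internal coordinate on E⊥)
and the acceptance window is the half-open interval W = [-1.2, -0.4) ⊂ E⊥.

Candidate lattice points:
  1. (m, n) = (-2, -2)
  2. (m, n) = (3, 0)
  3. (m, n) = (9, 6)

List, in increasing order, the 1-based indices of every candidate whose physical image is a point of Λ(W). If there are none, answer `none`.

Numerically λ ≈ 5.192582 and λ' = −1/λ ≈ -0.192582.
candidate 1: (m,n)=(-2,-2) → π∥ = -2-2·λ ≈ -12.385165, π⊥ = -2-2·λ' ≈ -1.614835 ∉ [-1.2, -0.4) ⇒ out
candidate 2: (m,n)=(3,0) → π∥ = 3+0·λ ≈ 3.000000, π⊥ = 3+0·λ' ≈ 3.000000 ∉ [-1.2, -0.4) ⇒ out
candidate 3: (m,n)=(9,6) → π∥ = 9+6·λ ≈ 40.155494, π⊥ = 9+6·λ' ≈ 7.844506 ∉ [-1.2, -0.4) ⇒ out

none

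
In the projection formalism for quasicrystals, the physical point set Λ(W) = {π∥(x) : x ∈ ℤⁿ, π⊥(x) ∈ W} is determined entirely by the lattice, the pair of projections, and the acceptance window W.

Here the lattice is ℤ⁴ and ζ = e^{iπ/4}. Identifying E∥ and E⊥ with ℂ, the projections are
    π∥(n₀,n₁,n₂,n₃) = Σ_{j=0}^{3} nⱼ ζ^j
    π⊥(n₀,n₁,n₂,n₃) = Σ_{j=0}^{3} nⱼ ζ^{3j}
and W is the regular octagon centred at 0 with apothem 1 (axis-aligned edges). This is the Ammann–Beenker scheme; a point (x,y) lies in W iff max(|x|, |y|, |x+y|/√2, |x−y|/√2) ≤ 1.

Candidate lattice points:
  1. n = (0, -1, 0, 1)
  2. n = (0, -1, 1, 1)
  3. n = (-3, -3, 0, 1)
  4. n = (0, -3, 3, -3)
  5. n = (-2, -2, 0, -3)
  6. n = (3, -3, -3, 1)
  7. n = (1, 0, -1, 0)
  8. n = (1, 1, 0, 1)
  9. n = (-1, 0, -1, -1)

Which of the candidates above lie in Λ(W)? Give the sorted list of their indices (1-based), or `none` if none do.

π⊥(n) = n₀ + n₁ζ³ + n₂ζ⁶ + n₃ζ⁹ where ζ = e^{iπ/4}.
#1 (0, -1, 0, 1): internal (1.41421, 0.00000); octagon support 1.41421 vs apothem 1 → ∉ W
#2 (0, -1, 1, 1): internal (1.41421, -1.00000); octagon support 1.70711 vs apothem 1 → ∉ W
#3 (-3, -3, 0, 1): internal (-0.17157, -1.41421); octagon support 1.41421 vs apothem 1 → ∉ W
#4 (0, -3, 3, -3): internal (0.00000, -7.24264); octagon support 7.24264 vs apothem 1 → ∉ W
#5 (-2, -2, 0, -3): internal (-2.70711, -3.53553); octagon support 4.41421 vs apothem 1 → ∉ W
#6 (3, -3, -3, 1): internal (5.82843, 1.58579); octagon support 5.82843 vs apothem 1 → ∉ W
#7 (1, 0, -1, 0): internal (1.00000, 1.00000); octagon support 1.41421 vs apothem 1 → ∉ W
#8 (1, 1, 0, 1): internal (1.00000, 1.41421); octagon support 1.70711 vs apothem 1 → ∉ W
#9 (-1, 0, -1, -1): internal (-1.70711, 0.29289); octagon support 1.70711 vs apothem 1 → ∉ W

none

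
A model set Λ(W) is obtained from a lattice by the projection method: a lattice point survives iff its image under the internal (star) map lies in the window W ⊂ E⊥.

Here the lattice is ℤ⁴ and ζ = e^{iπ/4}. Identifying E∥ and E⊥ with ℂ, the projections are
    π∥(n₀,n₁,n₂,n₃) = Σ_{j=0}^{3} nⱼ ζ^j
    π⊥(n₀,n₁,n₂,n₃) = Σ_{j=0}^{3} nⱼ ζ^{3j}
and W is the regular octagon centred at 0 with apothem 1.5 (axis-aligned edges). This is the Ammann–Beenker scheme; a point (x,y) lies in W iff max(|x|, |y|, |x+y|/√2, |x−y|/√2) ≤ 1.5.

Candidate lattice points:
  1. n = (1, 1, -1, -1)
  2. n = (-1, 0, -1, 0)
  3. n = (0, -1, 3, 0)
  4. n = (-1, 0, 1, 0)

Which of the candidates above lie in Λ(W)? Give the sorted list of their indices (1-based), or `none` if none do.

1, 2, 4

π⊥(n) = n₀ + n₁ζ³ + n₂ζ⁶ + n₃ζ⁹ where ζ = e^{iπ/4}.
#1 (1, 1, -1, -1): internal (-0.414214, 1.000000); octagon support 1.000000 vs apothem 1.5 → ∈ W
#2 (-1, 0, -1, 0): internal (-1.000000, 1.000000); octagon support 1.414214 vs apothem 1.5 → ∈ W
#3 (0, -1, 3, 0): internal (0.707107, -3.707107); octagon support 3.707107 vs apothem 1.5 → ∉ W
#4 (-1, 0, 1, 0): internal (-1.000000, -1.000000); octagon support 1.414214 vs apothem 1.5 → ∈ W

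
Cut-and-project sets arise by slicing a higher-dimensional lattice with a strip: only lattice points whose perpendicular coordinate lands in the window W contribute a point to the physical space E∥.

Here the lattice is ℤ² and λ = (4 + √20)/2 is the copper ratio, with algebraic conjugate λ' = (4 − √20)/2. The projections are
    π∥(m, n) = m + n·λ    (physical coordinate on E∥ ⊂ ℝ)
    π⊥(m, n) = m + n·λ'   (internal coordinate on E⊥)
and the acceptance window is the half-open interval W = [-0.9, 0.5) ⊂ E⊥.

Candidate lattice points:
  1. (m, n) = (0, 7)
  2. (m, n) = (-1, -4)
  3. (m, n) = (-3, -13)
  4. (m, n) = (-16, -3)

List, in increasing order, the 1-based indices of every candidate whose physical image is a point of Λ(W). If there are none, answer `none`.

Numerically λ ≈ 4.236068 and λ' = −1/λ ≈ -0.236068.
candidate 1: (m,n)=(0,7) → π∥ = 0+7·λ ≈ 29.652476, π⊥ = 0+7·λ' ≈ -1.652476 ∉ [-0.9, 0.5) ⇒ out
candidate 2: (m,n)=(-1,-4) → π∥ = -1-4·λ ≈ -17.944272, π⊥ = -1-4·λ' ≈ -0.055728 ∈ [-0.9, 0.5) ⇒ IN Λ
candidate 3: (m,n)=(-3,-13) → π∥ = -3-13·λ ≈ -58.068884, π⊥ = -3-13·λ' ≈ 0.068884 ∈ [-0.9, 0.5) ⇒ IN Λ
candidate 4: (m,n)=(-16,-3) → π∥ = -16-3·λ ≈ -28.708204, π⊥ = -16-3·λ' ≈ -15.291796 ∉ [-0.9, 0.5) ⇒ out

2, 3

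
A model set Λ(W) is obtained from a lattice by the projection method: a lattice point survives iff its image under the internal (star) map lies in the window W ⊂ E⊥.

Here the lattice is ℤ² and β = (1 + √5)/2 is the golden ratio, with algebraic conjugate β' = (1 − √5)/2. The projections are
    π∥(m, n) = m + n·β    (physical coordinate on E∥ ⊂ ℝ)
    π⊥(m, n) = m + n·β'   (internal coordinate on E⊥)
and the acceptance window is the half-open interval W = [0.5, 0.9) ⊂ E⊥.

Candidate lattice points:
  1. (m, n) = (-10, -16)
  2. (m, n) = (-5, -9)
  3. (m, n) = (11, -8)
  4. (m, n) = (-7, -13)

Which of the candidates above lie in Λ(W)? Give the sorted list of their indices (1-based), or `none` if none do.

2

Numerically β ≈ 1.618034 and β' = −1/β ≈ -0.618034.
#1 (-10,-16): internal coord -10 + (-16)·β' = -0.111456; -0.111456 ∉ [0.5, 0.9) → out
#2 (-5,-9): internal coord -5 + (-9)·β' = +0.562306; +0.562306 ∈ [0.5, 0.9) → IN Λ
#3 (11,-8): internal coord 11 + (-8)·β' = +15.944272; +15.944272 ∉ [0.5, 0.9) → out
#4 (-7,-13): internal coord -7 + (-13)·β' = +1.034442; +1.034442 ∉ [0.5, 0.9) → out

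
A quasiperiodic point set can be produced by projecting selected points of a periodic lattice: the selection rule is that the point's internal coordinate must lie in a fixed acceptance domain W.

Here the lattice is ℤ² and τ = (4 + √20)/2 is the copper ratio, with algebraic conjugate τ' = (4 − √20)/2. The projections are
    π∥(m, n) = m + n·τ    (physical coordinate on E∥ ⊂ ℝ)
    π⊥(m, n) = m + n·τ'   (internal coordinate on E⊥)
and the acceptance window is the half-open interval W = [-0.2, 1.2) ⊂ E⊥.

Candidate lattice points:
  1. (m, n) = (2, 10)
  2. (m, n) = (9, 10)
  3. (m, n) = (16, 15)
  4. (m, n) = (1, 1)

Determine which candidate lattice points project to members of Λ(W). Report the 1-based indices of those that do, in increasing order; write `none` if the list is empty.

4

τ' = (4−√20)/2 ≈ -0.236068.
[1] lift (2,10): star map gives -0.360680; window check -0.2 ≤ -0.360680 < 1.2 is false → out
[2] lift (9,10): star map gives 6.639320; window check -0.2 ≤ 6.639320 < 1.2 is false → out
[3] lift (16,15): star map gives 12.458980; window check -0.2 ≤ 12.458980 < 1.2 is false → out
[4] lift (1,1): star map gives 0.763932; window check -0.2 ≤ 0.763932 < 1.2 is true → IN Λ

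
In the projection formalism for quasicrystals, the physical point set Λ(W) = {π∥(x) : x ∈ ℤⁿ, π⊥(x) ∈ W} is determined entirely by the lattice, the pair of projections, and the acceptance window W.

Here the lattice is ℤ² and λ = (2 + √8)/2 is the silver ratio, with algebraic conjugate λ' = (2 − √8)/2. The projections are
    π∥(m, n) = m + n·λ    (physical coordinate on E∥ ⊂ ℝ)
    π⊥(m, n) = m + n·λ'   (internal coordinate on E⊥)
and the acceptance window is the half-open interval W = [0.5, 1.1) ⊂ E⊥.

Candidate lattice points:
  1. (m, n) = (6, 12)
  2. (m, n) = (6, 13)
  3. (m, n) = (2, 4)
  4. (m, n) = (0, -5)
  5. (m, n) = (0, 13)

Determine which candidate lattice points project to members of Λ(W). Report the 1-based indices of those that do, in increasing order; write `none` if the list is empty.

1, 2

Compute λ' = (2−√8)/2 = -0.4142, so π⊥(m,n) = m -0.4142·n.
#1 (6,12): internal coord 6 + (12)·λ' = +1.0294; +1.0294 ∈ [0.5, 1.1) → IN Λ
#2 (6,13): internal coord 6 + (13)·λ' = +0.6152; +0.6152 ∈ [0.5, 1.1) → IN Λ
#3 (2,4): internal coord 2 + (4)·λ' = +0.3431; +0.3431 ∉ [0.5, 1.1) → out
#4 (0,-5): internal coord 0 + (-5)·λ' = +2.0711; +2.0711 ∉ [0.5, 1.1) → out
#5 (0,13): internal coord 0 + (13)·λ' = -5.3848; -5.3848 ∉ [0.5, 1.1) → out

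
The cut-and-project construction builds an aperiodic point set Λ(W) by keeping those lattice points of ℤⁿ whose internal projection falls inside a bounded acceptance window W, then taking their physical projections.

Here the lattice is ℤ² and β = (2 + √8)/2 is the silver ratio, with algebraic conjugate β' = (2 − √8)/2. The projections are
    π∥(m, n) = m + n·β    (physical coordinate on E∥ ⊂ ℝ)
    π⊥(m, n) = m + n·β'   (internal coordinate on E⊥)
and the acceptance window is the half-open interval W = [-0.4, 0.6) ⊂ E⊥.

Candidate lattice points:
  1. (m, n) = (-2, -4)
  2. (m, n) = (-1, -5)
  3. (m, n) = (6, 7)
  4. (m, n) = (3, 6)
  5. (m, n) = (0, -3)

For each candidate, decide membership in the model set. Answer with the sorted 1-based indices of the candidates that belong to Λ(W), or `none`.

1, 4

Numerically β ≈ 2.414214 and β' = −1/β ≈ -0.414214.
candidate 1: (m,n)=(-2,-4) → π∥ = -2-4·β ≈ -11.656854, π⊥ = -2-4·β' ≈ -0.343146 ∈ [-0.4, 0.6) ⇒ IN Λ
candidate 2: (m,n)=(-1,-5) → π∥ = -1-5·β ≈ -13.071068, π⊥ = -1-5·β' ≈ 1.071068 ∉ [-0.4, 0.6) ⇒ out
candidate 3: (m,n)=(6,7) → π∥ = 6+7·β ≈ 22.899495, π⊥ = 6+7·β' ≈ 3.100505 ∉ [-0.4, 0.6) ⇒ out
candidate 4: (m,n)=(3,6) → π∥ = 3+6·β ≈ 17.485281, π⊥ = 3+6·β' ≈ 0.514719 ∈ [-0.4, 0.6) ⇒ IN Λ
candidate 5: (m,n)=(0,-3) → π∥ = 0-3·β ≈ -7.242641, π⊥ = 0-3·β' ≈ 1.242641 ∉ [-0.4, 0.6) ⇒ out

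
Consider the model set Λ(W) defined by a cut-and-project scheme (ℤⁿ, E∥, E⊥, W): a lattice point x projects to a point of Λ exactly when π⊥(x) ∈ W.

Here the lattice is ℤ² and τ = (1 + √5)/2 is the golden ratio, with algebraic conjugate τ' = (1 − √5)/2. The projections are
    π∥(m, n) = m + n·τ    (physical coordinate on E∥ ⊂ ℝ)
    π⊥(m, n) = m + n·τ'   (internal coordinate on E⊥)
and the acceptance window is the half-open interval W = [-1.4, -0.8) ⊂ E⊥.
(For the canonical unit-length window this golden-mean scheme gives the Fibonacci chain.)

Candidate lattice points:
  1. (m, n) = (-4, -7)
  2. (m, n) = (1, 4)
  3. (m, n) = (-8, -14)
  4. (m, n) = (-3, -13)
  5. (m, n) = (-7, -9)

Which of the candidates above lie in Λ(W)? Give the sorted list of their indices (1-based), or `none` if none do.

Compute τ' = (1−√5)/2 = -0.61803, so π⊥(m,n) = m -0.61803·n.
#1 (-4,-7): internal coord -4 + (-7)·τ' = +0.32624; +0.32624 ∉ [-1.4, -0.8) → out
#2 (1,4): internal coord 1 + (4)·τ' = -1.47214; -1.47214 ∉ [-1.4, -0.8) → out
#3 (-8,-14): internal coord -8 + (-14)·τ' = +0.65248; +0.65248 ∉ [-1.4, -0.8) → out
#4 (-3,-13): internal coord -3 + (-13)·τ' = +5.03444; +5.03444 ∉ [-1.4, -0.8) → out
#5 (-7,-9): internal coord -7 + (-9)·τ' = -1.43769; -1.43769 ∉ [-1.4, -0.8) → out

none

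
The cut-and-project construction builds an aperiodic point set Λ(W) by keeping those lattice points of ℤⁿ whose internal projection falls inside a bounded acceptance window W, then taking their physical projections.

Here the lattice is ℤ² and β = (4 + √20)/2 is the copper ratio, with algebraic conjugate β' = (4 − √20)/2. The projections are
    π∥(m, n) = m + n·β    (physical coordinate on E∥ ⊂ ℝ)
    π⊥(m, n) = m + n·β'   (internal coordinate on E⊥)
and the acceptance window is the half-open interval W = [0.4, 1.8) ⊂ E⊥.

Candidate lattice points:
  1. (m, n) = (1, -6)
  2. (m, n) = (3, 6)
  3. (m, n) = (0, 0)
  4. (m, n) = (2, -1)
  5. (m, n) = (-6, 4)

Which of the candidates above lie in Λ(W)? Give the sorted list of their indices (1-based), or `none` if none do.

Compute β' = (4−√20)/2 = -0.23607, so π⊥(m,n) = m -0.23607·n.
[1] lift (1,-6): star map gives 2.41641; window check 0.4 ≤ 2.41641 < 1.8 is false → out
[2] lift (3,6): star map gives 1.58359; window check 0.4 ≤ 1.58359 < 1.8 is true → IN Λ
[3] lift (0,0): star map gives 0.00000; window check 0.4 ≤ 0.00000 < 1.8 is false → out
[4] lift (2,-1): star map gives 2.23607; window check 0.4 ≤ 2.23607 < 1.8 is false → out
[5] lift (-6,4): star map gives -6.94427; window check 0.4 ≤ -6.94427 < 1.8 is false → out

2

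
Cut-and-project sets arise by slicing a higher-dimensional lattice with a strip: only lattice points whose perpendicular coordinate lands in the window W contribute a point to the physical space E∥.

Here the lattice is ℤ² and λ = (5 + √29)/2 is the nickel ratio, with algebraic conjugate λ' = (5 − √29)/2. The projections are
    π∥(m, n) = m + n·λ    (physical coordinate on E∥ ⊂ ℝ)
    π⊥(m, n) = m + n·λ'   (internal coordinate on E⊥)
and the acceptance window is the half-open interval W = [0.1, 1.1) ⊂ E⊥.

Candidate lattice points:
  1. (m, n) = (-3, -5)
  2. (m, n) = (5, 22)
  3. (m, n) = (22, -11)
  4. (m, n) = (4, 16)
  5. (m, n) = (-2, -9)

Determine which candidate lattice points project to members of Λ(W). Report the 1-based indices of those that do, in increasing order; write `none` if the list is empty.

2, 4

Numerically λ ≈ 5.1926 and λ' = −1/λ ≈ -0.1926.
candidate 1: (m,n)=(-3,-5) → π∥ = -3-5·λ ≈ -28.9629, π⊥ = -3-5·λ' ≈ -2.0371 ∉ [0.1, 1.1) ⇒ out
candidate 2: (m,n)=(5,22) → π∥ = 5+22·λ ≈ 119.2368, π⊥ = 5+22·λ' ≈ 0.7632 ∈ [0.1, 1.1) ⇒ IN Λ
candidate 3: (m,n)=(22,-11) → π∥ = 22-11·λ ≈ -35.1184, π⊥ = 22-11·λ' ≈ 24.1184 ∉ [0.1, 1.1) ⇒ out
candidate 4: (m,n)=(4,16) → π∥ = 4+16·λ ≈ 87.0813, π⊥ = 4+16·λ' ≈ 0.9187 ∈ [0.1, 1.1) ⇒ IN Λ
candidate 5: (m,n)=(-2,-9) → π∥ = -2-9·λ ≈ -48.7332, π⊥ = -2-9·λ' ≈ -0.2668 ∉ [0.1, 1.1) ⇒ out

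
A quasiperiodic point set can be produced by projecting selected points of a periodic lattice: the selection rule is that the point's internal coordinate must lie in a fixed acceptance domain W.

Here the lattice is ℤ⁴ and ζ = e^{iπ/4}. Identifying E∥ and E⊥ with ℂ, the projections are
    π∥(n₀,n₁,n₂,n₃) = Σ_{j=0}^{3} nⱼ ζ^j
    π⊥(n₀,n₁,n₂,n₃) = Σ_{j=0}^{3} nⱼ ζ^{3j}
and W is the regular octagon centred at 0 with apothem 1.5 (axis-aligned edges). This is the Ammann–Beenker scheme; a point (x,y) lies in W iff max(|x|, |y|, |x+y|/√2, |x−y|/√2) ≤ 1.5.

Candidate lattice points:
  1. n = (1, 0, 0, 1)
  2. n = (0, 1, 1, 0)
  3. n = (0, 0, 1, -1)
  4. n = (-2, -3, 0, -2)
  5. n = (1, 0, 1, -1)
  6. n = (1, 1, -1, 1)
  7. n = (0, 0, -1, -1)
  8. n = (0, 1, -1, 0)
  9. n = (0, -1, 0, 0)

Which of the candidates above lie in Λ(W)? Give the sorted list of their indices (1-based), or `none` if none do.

π⊥(n) = n₀ + n₁ζ³ + n₂ζ⁶ + n₃ζ⁹ where ζ = e^{iπ/4}.
candidate 1: n = (1, 0, 0, 1) → π⊥ ≈ (+1.7071, +0.7071); max(|x|,|y|,|x±y|/√2) = 1.7071 > 1.5 ⇒ ∉ W
candidate 2: n = (0, 1, 1, 0) → π⊥ ≈ (-0.7071, -0.2929); max(|x|,|y|,|x±y|/√2) = 0.7071 ≤ 1.5 ⇒ ∈ W
candidate 3: n = (0, 0, 1, -1) → π⊥ ≈ (-0.7071, -1.7071); max(|x|,|y|,|x±y|/√2) = 1.7071 > 1.5 ⇒ ∉ W
candidate 4: n = (-2, -3, 0, -2) → π⊥ ≈ (-1.2929, -3.5355); max(|x|,|y|,|x±y|/√2) = 3.5355 > 1.5 ⇒ ∉ W
candidate 5: n = (1, 0, 1, -1) → π⊥ ≈ (+0.2929, -1.7071); max(|x|,|y|,|x±y|/√2) = 1.7071 > 1.5 ⇒ ∉ W
candidate 6: n = (1, 1, -1, 1) → π⊥ ≈ (+1.0000, +2.4142); max(|x|,|y|,|x±y|/√2) = 2.4142 > 1.5 ⇒ ∉ W
candidate 7: n = (0, 0, -1, -1) → π⊥ ≈ (-0.7071, +0.2929); max(|x|,|y|,|x±y|/√2) = 0.7071 ≤ 1.5 ⇒ ∈ W
candidate 8: n = (0, 1, -1, 0) → π⊥ ≈ (-0.7071, +1.7071); max(|x|,|y|,|x±y|/√2) = 1.7071 > 1.5 ⇒ ∉ W
candidate 9: n = (0, -1, 0, 0) → π⊥ ≈ (+0.7071, -0.7071); max(|x|,|y|,|x±y|/√2) = 1.0000 ≤ 1.5 ⇒ ∈ W

2, 7, 9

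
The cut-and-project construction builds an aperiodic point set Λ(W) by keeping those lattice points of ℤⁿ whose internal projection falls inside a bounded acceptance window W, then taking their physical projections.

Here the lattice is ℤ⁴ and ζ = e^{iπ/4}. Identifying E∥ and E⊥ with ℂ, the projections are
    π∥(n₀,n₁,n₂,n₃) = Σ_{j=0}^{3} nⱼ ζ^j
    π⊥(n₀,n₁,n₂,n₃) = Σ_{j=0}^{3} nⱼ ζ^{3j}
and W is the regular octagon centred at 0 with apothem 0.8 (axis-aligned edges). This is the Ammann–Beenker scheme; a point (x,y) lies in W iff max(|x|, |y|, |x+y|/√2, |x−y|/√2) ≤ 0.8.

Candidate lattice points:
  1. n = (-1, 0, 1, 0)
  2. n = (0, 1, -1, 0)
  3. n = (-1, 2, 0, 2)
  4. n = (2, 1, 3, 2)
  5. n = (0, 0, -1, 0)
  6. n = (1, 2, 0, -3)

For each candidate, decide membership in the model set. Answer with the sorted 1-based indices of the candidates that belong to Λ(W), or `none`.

With ζ = e^{iπ/4} the internal vectors are ζ^0,ζ^3,ζ^6,ζ^9.
#1 (-1, 0, 1, 0): internal (-1.00000, -1.00000); octagon support 1.41421 vs apothem 0.8 → ∉ W
#2 (0, 1, -1, 0): internal (-0.70711, 1.70711); octagon support 1.70711 vs apothem 0.8 → ∉ W
#3 (-1, 2, 0, 2): internal (-1.00000, 2.82843); octagon support 2.82843 vs apothem 0.8 → ∉ W
#4 (2, 1, 3, 2): internal (2.70711, -0.87868); octagon support 2.70711 vs apothem 0.8 → ∉ W
#5 (0, 0, -1, 0): internal (0.00000, 1.00000); octagon support 1.00000 vs apothem 0.8 → ∉ W
#6 (1, 2, 0, -3): internal (-2.53553, -0.70711); octagon support 2.53553 vs apothem 0.8 → ∉ W

none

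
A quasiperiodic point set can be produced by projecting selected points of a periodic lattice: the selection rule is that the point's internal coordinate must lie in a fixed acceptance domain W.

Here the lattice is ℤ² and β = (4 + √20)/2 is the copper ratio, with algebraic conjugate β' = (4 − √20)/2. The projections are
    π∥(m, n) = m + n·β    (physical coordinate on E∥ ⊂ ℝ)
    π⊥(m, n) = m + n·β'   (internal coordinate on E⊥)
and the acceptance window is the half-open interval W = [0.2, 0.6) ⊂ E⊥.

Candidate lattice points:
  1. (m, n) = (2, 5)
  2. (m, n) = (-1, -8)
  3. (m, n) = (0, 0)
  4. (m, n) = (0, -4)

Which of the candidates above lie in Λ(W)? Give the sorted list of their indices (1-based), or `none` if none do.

none

Numerically β ≈ 4.23607 and β' = −1/β ≈ -0.23607.
#1 (2,5): internal coord 2 + (5)·β' = +0.81966; +0.81966 ∉ [0.2, 0.6) → out
#2 (-1,-8): internal coord -1 + (-8)·β' = +0.88854; +0.88854 ∉ [0.2, 0.6) → out
#3 (0,0): internal coord 0 + (0)·β' = +0.00000; +0.00000 ∉ [0.2, 0.6) → out
#4 (0,-4): internal coord 0 + (-4)·β' = +0.94427; +0.94427 ∉ [0.2, 0.6) → out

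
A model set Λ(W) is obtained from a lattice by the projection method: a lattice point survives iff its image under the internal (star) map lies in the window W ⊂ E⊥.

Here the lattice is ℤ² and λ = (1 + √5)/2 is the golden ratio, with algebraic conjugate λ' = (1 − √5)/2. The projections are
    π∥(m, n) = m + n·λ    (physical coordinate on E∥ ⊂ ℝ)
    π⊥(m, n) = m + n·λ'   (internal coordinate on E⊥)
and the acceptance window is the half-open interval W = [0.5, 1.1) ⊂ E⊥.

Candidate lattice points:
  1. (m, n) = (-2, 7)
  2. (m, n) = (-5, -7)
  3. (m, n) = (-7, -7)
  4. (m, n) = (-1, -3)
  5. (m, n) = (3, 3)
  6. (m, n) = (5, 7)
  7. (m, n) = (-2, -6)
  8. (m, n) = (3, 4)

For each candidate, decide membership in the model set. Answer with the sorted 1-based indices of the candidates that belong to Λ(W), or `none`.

4, 6, 8

λ' = (1−√5)/2 ≈ -0.6180.
candidate 1: (m,n)=(-2,7) → π∥ = -2+7·λ ≈ 9.3262, π⊥ = -2+7·λ' ≈ -6.3262 ∉ [0.5, 1.1) ⇒ out
candidate 2: (m,n)=(-5,-7) → π∥ = -5-7·λ ≈ -16.3262, π⊥ = -5-7·λ' ≈ -0.6738 ∉ [0.5, 1.1) ⇒ out
candidate 3: (m,n)=(-7,-7) → π∥ = -7-7·λ ≈ -18.3262, π⊥ = -7-7·λ' ≈ -2.6738 ∉ [0.5, 1.1) ⇒ out
candidate 4: (m,n)=(-1,-3) → π∥ = -1-3·λ ≈ -5.8541, π⊥ = -1-3·λ' ≈ 0.8541 ∈ [0.5, 1.1) ⇒ IN Λ
candidate 5: (m,n)=(3,3) → π∥ = 3+3·λ ≈ 7.8541, π⊥ = 3+3·λ' ≈ 1.1459 ∉ [0.5, 1.1) ⇒ out
candidate 6: (m,n)=(5,7) → π∥ = 5+7·λ ≈ 16.3262, π⊥ = 5+7·λ' ≈ 0.6738 ∈ [0.5, 1.1) ⇒ IN Λ
candidate 7: (m,n)=(-2,-6) → π∥ = -2-6·λ ≈ -11.7082, π⊥ = -2-6·λ' ≈ 1.7082 ∉ [0.5, 1.1) ⇒ out
candidate 8: (m,n)=(3,4) → π∥ = 3+4·λ ≈ 9.4721, π⊥ = 3+4·λ' ≈ 0.5279 ∈ [0.5, 1.1) ⇒ IN Λ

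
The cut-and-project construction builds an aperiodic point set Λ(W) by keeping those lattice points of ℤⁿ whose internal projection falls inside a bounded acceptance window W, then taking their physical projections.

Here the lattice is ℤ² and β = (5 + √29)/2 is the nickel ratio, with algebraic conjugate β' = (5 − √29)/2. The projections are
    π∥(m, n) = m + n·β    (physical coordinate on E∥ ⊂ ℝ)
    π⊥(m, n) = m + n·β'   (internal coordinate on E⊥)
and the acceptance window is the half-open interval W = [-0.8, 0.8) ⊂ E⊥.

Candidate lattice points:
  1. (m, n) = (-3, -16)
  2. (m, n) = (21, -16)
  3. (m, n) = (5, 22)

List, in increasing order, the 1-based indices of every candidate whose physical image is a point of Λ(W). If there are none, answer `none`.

1, 3

Compute β' = (5−√29)/2 = -0.1926, so π⊥(m,n) = m -0.1926·n.
#1 (-3,-16): internal coord -3 + (-16)·β' = +0.0813; +0.0813 ∈ [-0.8, 0.8) → IN Λ
#2 (21,-16): internal coord 21 + (-16)·β' = +24.0813; +24.0813 ∉ [-0.8, 0.8) → out
#3 (5,22): internal coord 5 + (22)·β' = +0.7632; +0.7632 ∈ [-0.8, 0.8) → IN Λ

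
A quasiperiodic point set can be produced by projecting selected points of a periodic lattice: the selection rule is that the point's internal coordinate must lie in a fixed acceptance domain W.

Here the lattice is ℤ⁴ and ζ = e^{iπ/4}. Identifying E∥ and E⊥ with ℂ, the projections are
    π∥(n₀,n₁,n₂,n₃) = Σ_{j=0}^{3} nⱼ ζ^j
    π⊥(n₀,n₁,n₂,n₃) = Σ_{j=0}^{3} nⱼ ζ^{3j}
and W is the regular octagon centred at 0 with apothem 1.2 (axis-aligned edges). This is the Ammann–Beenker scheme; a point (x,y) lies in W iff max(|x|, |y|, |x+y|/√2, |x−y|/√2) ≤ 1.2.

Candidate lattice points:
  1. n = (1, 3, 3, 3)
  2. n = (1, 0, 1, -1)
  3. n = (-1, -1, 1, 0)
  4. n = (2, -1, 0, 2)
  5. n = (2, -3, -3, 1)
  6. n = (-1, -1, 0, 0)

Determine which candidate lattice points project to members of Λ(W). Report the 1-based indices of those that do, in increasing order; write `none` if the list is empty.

Internal map: ζ^{3j} for j=0..3 gives (1,0), (−√2/2,√2/2), (0,−1), (√2/2,√2/2).
#1 (1, 3, 3, 3): internal (1.000000, 1.242641); octagon support 1.585786 vs apothem 1.2 → ∉ W
#2 (1, 0, 1, -1): internal (0.292893, -1.707107); octagon support 1.707107 vs apothem 1.2 → ∉ W
#3 (-1, -1, 1, 0): internal (-0.292893, -1.707107); octagon support 1.707107 vs apothem 1.2 → ∉ W
#4 (2, -1, 0, 2): internal (4.121320, 0.707107); octagon support 4.121320 vs apothem 1.2 → ∉ W
#5 (2, -3, -3, 1): internal (4.828427, 1.585786); octagon support 4.828427 vs apothem 1.2 → ∉ W
#6 (-1, -1, 0, 0): internal (-0.292893, -0.707107); octagon support 0.707107 vs apothem 1.2 → ∈ W

6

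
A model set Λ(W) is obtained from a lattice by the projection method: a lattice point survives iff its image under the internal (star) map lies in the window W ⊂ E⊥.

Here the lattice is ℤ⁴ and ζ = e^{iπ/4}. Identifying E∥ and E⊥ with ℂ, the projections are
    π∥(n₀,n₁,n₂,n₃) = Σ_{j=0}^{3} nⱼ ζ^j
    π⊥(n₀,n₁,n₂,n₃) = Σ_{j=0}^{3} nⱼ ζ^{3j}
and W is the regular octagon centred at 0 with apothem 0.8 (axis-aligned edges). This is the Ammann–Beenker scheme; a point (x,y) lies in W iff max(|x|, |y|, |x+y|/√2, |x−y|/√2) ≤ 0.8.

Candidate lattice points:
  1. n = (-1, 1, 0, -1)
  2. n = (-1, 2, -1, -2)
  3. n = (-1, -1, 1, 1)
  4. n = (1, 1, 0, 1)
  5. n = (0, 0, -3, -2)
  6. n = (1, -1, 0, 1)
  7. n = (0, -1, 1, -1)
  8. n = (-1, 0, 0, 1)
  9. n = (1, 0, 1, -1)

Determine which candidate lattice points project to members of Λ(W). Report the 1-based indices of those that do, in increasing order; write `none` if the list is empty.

Internal map: ζ^{3j} for j=0..3 gives (1,0), (−√2/2,√2/2), (0,−1), (√2/2,√2/2).
candidate 1: n = (-1, 1, 0, -1) → π⊥ ≈ (-2.414214, +0.000000); max(|x|,|y|,|x±y|/√2) = 2.414214 > 0.8 ⇒ ∉ W
candidate 2: n = (-1, 2, -1, -2) → π⊥ ≈ (-3.828427, +1.000000); max(|x|,|y|,|x±y|/√2) = 3.828427 > 0.8 ⇒ ∉ W
candidate 3: n = (-1, -1, 1, 1) → π⊥ ≈ (+0.414214, -1.000000); max(|x|,|y|,|x±y|/√2) = 1.000000 > 0.8 ⇒ ∉ W
candidate 4: n = (1, 1, 0, 1) → π⊥ ≈ (+1.000000, +1.414214); max(|x|,|y|,|x±y|/√2) = 1.707107 > 0.8 ⇒ ∉ W
candidate 5: n = (0, 0, -3, -2) → π⊥ ≈ (-1.414214, +1.585786); max(|x|,|y|,|x±y|/√2) = 2.121320 > 0.8 ⇒ ∉ W
candidate 6: n = (1, -1, 0, 1) → π⊥ ≈ (+2.414214, +0.000000); max(|x|,|y|,|x±y|/√2) = 2.414214 > 0.8 ⇒ ∉ W
candidate 7: n = (0, -1, 1, -1) → π⊥ ≈ (+0.000000, -2.414214); max(|x|,|y|,|x±y|/√2) = 2.414214 > 0.8 ⇒ ∉ W
candidate 8: n = (-1, 0, 0, 1) → π⊥ ≈ (-0.292893, +0.707107); max(|x|,|y|,|x±y|/√2) = 0.707107 ≤ 0.8 ⇒ ∈ W
candidate 9: n = (1, 0, 1, -1) → π⊥ ≈ (+0.292893, -1.707107); max(|x|,|y|,|x±y|/√2) = 1.707107 > 0.8 ⇒ ∉ W

8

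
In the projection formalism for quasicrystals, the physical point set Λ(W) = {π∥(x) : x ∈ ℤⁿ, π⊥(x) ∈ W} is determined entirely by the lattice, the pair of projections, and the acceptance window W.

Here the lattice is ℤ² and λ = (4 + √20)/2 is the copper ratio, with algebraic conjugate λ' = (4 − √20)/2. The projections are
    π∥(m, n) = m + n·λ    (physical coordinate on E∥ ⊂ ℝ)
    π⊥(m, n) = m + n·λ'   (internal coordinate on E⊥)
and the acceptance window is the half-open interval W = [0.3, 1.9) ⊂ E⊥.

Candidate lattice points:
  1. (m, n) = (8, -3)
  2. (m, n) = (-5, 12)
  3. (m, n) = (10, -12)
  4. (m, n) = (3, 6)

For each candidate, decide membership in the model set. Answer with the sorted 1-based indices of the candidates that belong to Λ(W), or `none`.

λ' = (4−√20)/2 ≈ -0.236068.
candidate 1: (m,n)=(8,-3) → π∥ = 8-3·λ ≈ -4.708204, π⊥ = 8-3·λ' ≈ 8.708204 ∉ [0.3, 1.9) ⇒ out
candidate 2: (m,n)=(-5,12) → π∥ = -5+12·λ ≈ 45.832816, π⊥ = -5+12·λ' ≈ -7.832816 ∉ [0.3, 1.9) ⇒ out
candidate 3: (m,n)=(10,-12) → π∥ = 10-12·λ ≈ -40.832816, π⊥ = 10-12·λ' ≈ 12.832816 ∉ [0.3, 1.9) ⇒ out
candidate 4: (m,n)=(3,6) → π∥ = 3+6·λ ≈ 28.416408, π⊥ = 3+6·λ' ≈ 1.583592 ∈ [0.3, 1.9) ⇒ IN Λ

4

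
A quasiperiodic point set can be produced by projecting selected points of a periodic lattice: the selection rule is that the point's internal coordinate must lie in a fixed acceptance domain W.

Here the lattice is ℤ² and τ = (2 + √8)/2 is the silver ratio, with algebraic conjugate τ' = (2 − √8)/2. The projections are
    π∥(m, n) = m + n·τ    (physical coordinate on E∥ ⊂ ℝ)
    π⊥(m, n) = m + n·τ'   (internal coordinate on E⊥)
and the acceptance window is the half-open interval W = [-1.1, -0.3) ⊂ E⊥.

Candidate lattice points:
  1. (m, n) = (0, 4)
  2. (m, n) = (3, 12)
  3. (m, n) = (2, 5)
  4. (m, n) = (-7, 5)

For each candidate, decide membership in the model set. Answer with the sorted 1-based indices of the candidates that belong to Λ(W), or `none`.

none

τ' = (2−√8)/2 ≈ -0.4142.
#1 (0,4): internal coord 0 + (4)·τ' = -1.6569; -1.6569 ∉ [-1.1, -0.3) → out
#2 (3,12): internal coord 3 + (12)·τ' = -1.9706; -1.9706 ∉ [-1.1, -0.3) → out
#3 (2,5): internal coord 2 + (5)·τ' = -0.0711; -0.0711 ∉ [-1.1, -0.3) → out
#4 (-7,5): internal coord -7 + (5)·τ' = -9.0711; -9.0711 ∉ [-1.1, -0.3) → out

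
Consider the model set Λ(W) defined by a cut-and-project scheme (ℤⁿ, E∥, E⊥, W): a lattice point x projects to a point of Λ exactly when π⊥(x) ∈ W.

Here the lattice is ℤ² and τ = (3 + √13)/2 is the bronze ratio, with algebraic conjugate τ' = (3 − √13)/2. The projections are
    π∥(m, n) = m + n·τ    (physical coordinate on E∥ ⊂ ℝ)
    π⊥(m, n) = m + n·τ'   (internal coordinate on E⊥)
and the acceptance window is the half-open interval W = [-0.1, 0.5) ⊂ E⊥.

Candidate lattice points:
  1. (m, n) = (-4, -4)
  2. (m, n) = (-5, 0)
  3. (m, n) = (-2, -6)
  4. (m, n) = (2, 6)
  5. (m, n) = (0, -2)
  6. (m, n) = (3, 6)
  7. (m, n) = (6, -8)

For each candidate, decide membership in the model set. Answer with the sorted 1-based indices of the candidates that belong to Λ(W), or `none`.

Compute τ' = (3−√13)/2 = -0.302776, so π⊥(m,n) = m -0.302776·n.
#1 (-4,-4): internal coord -4 + (-4)·τ' = -2.788897; -2.788897 ∉ [-0.1, 0.5) → out
#2 (-5,0): internal coord -5 + (0)·τ' = -5.000000; -5.000000 ∉ [-0.1, 0.5) → out
#3 (-2,-6): internal coord -2 + (-6)·τ' = -0.183346; -0.183346 ∉ [-0.1, 0.5) → out
#4 (2,6): internal coord 2 + (6)·τ' = +0.183346; +0.183346 ∈ [-0.1, 0.5) → IN Λ
#5 (0,-2): internal coord 0 + (-2)·τ' = +0.605551; +0.605551 ∉ [-0.1, 0.5) → out
#6 (3,6): internal coord 3 + (6)·τ' = +1.183346; +1.183346 ∉ [-0.1, 0.5) → out
#7 (6,-8): internal coord 6 + (-8)·τ' = +8.422205; +8.422205 ∉ [-0.1, 0.5) → out

4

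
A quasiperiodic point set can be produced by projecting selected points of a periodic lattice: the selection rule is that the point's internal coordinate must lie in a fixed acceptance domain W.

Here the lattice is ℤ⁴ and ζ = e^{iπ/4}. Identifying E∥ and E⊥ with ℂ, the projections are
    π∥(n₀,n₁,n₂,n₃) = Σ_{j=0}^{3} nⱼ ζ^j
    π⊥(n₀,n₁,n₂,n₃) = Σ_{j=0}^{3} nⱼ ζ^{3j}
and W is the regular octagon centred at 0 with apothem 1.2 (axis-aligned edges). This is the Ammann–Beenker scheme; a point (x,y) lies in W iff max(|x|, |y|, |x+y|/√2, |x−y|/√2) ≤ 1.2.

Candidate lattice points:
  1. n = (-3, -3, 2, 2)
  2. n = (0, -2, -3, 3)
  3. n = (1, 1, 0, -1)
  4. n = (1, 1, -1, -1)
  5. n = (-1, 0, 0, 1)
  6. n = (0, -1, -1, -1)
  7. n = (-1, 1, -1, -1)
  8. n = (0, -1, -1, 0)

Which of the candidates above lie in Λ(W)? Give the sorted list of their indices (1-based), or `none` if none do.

Internal map: ζ^{3j} for j=0..3 gives (1,0), (−√2/2,√2/2), (0,−1), (√2/2,√2/2).
candidate 1: n = (-3, -3, 2, 2) → π⊥ ≈ (+0.535534, -2.707107); max(|x|,|y|,|x±y|/√2) = 2.707107 > 1.2 ⇒ ∉ W
candidate 2: n = (0, -2, -3, 3) → π⊥ ≈ (+3.535534, +3.707107); max(|x|,|y|,|x±y|/√2) = 5.121320 > 1.2 ⇒ ∉ W
candidate 3: n = (1, 1, 0, -1) → π⊥ ≈ (-0.414214, +0.000000); max(|x|,|y|,|x±y|/√2) = 0.414214 ≤ 1.2 ⇒ ∈ W
candidate 4: n = (1, 1, -1, -1) → π⊥ ≈ (-0.414214, +1.000000); max(|x|,|y|,|x±y|/√2) = 1.000000 ≤ 1.2 ⇒ ∈ W
candidate 5: n = (-1, 0, 0, 1) → π⊥ ≈ (-0.292893, +0.707107); max(|x|,|y|,|x±y|/√2) = 0.707107 ≤ 1.2 ⇒ ∈ W
candidate 6: n = (0, -1, -1, -1) → π⊥ ≈ (+0.000000, -0.414214); max(|x|,|y|,|x±y|/√2) = 0.414214 ≤ 1.2 ⇒ ∈ W
candidate 7: n = (-1, 1, -1, -1) → π⊥ ≈ (-2.414214, +1.000000); max(|x|,|y|,|x±y|/√2) = 2.414214 > 1.2 ⇒ ∉ W
candidate 8: n = (0, -1, -1, 0) → π⊥ ≈ (+0.707107, +0.292893); max(|x|,|y|,|x±y|/√2) = 0.707107 ≤ 1.2 ⇒ ∈ W

3, 4, 5, 6, 8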